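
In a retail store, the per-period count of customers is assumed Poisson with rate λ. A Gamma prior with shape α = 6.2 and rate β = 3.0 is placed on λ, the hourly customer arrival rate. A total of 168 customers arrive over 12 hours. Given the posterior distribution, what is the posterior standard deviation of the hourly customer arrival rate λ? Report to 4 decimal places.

With a Gamma(shape α, rate β) prior, the Poisson likelihood is conjugate: the posterior is Gamma(α + ΣXᵢ, β + n).
Posterior: Gamma(α+S, β+n) = Gamma(6.2+168, 3.0+12) = Gamma(174.2, 15.0).
SD = √α/β = √174.2/15.0 = 0.8799.

0.8799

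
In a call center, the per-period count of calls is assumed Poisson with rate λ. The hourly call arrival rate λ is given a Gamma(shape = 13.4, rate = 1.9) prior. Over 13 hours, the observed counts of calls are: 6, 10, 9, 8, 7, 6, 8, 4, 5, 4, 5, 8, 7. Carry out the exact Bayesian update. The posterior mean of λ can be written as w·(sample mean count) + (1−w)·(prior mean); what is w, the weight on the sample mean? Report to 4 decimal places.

With a Gamma(shape α, rate β) prior, the Poisson likelihood is conjugate: the posterior is Gamma(α + ΣXᵢ, β + n).
Posterior mean = (α₀+S)/(β₀+n) = [n/(β₀+n)]·(S/n) + [β₀/(β₀+n)]·(α₀/β₀), so only n and β₀ enter the weight.
Weight on data w = n/(β₀+n) = 13/(1.9+13) = 13/14.9 = 0.8725.

0.8725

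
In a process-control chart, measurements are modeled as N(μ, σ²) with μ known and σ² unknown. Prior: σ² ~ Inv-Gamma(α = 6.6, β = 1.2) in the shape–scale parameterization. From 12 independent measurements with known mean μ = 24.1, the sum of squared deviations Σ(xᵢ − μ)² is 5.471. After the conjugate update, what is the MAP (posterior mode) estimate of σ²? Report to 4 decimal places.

0.2894

With known mean μ and an Inverse-Gamma(α, β) prior on σ², the Normal likelihood is conjugate: posterior is Inv-Gamma(α + n/2, β + Σ(xᵢ−μ)²/2).
Posterior: Inv-Gamma(6.6 + 12/2, 1.2 + 5.471/2) = Inv-Gamma(12.60, 3.9355).
Mode = β/(α+1) = 3.9355/13.60 = 0.2894.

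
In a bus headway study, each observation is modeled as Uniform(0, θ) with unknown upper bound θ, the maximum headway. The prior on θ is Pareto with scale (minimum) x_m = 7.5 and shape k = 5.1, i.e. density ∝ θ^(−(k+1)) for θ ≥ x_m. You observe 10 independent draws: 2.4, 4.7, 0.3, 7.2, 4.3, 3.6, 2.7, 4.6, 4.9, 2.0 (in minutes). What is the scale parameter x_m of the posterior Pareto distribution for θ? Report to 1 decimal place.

7.5

A Pareto(scale x_m, shape k) prior on the upper bound θ of Uniform(0, θ) is conjugate: posterior is Pareto(max(x_m, max xᵢ), k + n).
Sample maximum = 7.2; prior scale x_m = 7.5 → posterior scale = max = 7.5.
Posterior shape = 5.1 + 10 = 15.1.
Posterior scale x_m = 7.5.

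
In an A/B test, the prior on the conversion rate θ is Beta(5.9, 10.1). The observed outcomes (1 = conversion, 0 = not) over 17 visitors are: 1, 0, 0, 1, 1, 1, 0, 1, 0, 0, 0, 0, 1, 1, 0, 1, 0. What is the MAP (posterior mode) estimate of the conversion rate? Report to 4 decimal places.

0.4161

The Beta prior is conjugate to a Binomial/Bernoulli likelihood; the update adds successes to α and failures to β.
Posterior: Beta(α+k, β+n−k) = Beta(5.9+8, 10.1+9) = Beta(13.9, 19.1).
Mode of Beta(a,b) for a,b>1 is (a−1)/(a+b−2) = 12.9/31.0 = 0.4161.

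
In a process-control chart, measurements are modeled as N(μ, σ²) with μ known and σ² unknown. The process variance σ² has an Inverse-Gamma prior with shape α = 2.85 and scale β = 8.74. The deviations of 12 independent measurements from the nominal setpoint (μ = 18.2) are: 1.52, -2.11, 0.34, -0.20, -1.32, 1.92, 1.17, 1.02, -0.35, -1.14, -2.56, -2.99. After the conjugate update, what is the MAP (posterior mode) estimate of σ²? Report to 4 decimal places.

With known mean μ and an Inverse-Gamma(α, β) prior on σ², the Normal likelihood is conjugate: posterior is Inv-Gamma(α + n/2, β + Σ(xᵢ−μ)²/2).
Σ(xᵢ−μ)² = (1.52)² + (-2.11)² + (0.34)² + (-0.20)² + (-1.32)² + (1.92)² + (1.17)² + (1.02)² + (-0.35)² + (-1.14)² + (-2.56)² + (-2.99)² = 31.6720.
Posterior: Inv-Gamma(2.85 + 12/2, 8.74 + 31.6720/2) = Inv-Gamma(8.85, 24.57600).
Mode = β/(α+1) = 24.57600/9.85 = 2.4950.

2.4950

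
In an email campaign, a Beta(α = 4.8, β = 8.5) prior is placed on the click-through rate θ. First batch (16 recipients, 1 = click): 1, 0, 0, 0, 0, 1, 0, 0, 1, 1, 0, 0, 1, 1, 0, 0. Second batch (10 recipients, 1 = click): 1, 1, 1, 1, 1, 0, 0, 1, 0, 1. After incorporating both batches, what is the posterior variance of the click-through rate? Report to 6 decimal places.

0.006148

The Beta prior is conjugate to a Binomial/Bernoulli likelihood; the update adds successes to α and failures to β.
After batch 1: Beta(4.8+6, 8.5+10) = Beta(10.8, 18.5).
After batch 2: Beta(10.8+7, 18.5+3) = Beta(17.8, 21.5).
Var = αβ/((α+β)²(α+β+1)) = 17.8·21.5/(39.3²·40.3) = 0.006148.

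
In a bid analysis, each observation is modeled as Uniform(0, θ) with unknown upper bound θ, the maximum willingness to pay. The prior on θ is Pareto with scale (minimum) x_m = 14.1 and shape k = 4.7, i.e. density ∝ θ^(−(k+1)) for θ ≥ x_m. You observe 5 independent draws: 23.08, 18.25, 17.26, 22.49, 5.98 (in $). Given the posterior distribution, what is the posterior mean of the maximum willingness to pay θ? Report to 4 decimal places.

25.7329

A Pareto(scale x_m, shape k) prior on the upper bound θ of Uniform(0, θ) is conjugate: posterior is Pareto(max(x_m, max xᵢ), k + n).
Sample maximum = 23.08; prior scale x_m = 14.1 → posterior scale = max = 23.08.
Posterior shape = 4.7 + 5 = 9.7.
E[θ|data] = k·x_m/(k−1) = 9.7·23.08/8.7 = 25.7329.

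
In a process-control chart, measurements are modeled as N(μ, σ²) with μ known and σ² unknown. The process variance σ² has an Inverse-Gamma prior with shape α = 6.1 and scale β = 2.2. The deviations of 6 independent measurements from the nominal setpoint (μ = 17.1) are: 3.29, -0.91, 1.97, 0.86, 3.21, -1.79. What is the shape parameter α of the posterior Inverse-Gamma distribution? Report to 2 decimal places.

9.10

With known mean μ and an Inverse-Gamma(α, β) prior on σ², the Normal likelihood is conjugate: posterior is Inv-Gamma(α + n/2, β + Σ(xᵢ−μ)²/2).
Σ(xᵢ−μ)² = (3.29)² + (-0.91)² + (1.97)² + (0.86)² + (3.21)² + (-1.79)² = 29.7809.
Posterior: Inv-Gamma(6.1 + 6/2, 2.2 + 29.7809/2) = Inv-Gamma(9.10, 17.09045).
Posterior α = 9.10.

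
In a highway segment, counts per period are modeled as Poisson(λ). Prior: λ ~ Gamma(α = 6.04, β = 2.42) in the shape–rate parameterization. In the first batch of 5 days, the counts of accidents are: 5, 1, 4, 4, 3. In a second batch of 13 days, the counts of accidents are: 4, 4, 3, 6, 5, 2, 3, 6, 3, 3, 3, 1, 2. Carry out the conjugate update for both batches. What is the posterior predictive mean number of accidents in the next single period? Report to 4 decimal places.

With a Gamma(shape α, rate β) prior, the Poisson likelihood is conjugate: the posterior is Gamma(α + ΣXᵢ, β + n).
Batch 1: sum of counts S = 17 over n = 5 days.
After batch 1: Gamma(α+S, β+n) = Gamma(6.04+17, 2.42+5) = Gamma(23.04, 7.42).
Batch 2: sum of counts S = 45 over n = 13 days.
After batch 2: Gamma(α+S, β+n) = Gamma(23.04+45, 7.42+13) = Gamma(68.04, 20.42).
The predictive distribution for one future period is NegBinom with mean α/β = 3.3320.

3.3320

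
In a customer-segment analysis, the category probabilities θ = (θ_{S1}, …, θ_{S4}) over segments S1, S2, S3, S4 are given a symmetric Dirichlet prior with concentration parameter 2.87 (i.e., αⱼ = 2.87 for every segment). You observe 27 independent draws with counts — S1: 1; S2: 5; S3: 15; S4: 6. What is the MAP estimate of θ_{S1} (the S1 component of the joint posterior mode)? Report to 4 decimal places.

0.0832

The Dirichlet prior is conjugate to the Multinomial likelihood: each posterior αⱼ = prior αⱼ + observed count nⱼ.
Posterior concentration: (3.87, 7.87, 17.87, 8.87), total = 38.48.
Joint mode component: (α_{S1}−1)/(Σα−K) = 2.87/34.48 = 0.0832.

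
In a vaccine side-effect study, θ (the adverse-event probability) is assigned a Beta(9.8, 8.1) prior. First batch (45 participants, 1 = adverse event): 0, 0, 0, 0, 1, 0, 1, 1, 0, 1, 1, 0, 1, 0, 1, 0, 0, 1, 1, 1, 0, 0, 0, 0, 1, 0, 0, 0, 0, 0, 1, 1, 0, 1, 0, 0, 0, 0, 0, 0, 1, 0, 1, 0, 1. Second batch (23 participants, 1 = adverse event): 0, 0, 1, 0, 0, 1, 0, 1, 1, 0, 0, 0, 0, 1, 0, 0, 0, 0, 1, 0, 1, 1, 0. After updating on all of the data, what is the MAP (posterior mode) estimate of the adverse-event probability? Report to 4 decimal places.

The Beta prior is conjugate to a Binomial/Bernoulli likelihood; the update adds successes to α and failures to β.
After batch 1: Beta(9.8+17, 8.1+28) = Beta(26.8, 36.1).
After batch 2: Beta(26.8+8, 36.1+15) = Beta(34.8, 51.1).
Mode of Beta(a,b) for a,b>1 is (a−1)/(a+b−2) = 33.8/83.9 = 0.4029.

0.4029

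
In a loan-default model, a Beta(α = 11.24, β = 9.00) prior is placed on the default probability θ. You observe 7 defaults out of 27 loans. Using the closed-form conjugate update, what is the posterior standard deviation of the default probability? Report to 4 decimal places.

The Beta prior is conjugate to a Binomial/Bernoulli likelihood; the update adds successes to α and failures to β.
Posterior: Beta(α+k, β+n−k) = Beta(11.24+7, 9.00+20) = Beta(18.24, 29.00).
Var = αβ/((α+β)²(α+β+1)) = 18.24·29.00/(47.24²·48.24) = 0.00491355; SD = √0.00491355 = 0.0701.

0.0701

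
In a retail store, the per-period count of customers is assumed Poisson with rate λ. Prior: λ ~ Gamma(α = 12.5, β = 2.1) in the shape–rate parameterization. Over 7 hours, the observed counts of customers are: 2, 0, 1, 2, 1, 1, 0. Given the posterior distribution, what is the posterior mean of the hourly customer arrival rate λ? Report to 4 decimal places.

With a Gamma(shape α, rate β) prior, the Poisson likelihood is conjugate: the posterior is Gamma(α + ΣXᵢ, β + n).
Sum of counts S = 7 over n = 7 hours.
Posterior: Gamma(α+S, β+n) = Gamma(12.5+7, 2.1+7) = Gamma(19.5, 9.1).
Posterior mean = α/β = 19.5/9.1 = 2.1429.

2.1429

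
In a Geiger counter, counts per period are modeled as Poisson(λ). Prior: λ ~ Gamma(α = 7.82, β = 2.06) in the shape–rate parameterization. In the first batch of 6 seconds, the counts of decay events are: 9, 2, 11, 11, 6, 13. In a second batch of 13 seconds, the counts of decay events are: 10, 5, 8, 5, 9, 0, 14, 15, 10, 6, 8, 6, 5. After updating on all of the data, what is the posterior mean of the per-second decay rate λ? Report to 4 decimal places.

With a Gamma(shape α, rate β) prior, the Poisson likelihood is conjugate: the posterior is Gamma(α + ΣXᵢ, β + n).
Batch 1: sum of counts S = 52 over n = 6 seconds.
After batch 1: Gamma(α+S, β+n) = Gamma(7.82+52, 2.06+6) = Gamma(59.82, 8.06).
Batch 2: sum of counts S = 101 over n = 13 seconds.
After batch 2: Gamma(α+S, β+n) = Gamma(59.82+101, 8.06+13) = Gamma(160.82, 21.06).
Posterior mean = α/β = 160.82/21.06 = 7.6363.

7.6363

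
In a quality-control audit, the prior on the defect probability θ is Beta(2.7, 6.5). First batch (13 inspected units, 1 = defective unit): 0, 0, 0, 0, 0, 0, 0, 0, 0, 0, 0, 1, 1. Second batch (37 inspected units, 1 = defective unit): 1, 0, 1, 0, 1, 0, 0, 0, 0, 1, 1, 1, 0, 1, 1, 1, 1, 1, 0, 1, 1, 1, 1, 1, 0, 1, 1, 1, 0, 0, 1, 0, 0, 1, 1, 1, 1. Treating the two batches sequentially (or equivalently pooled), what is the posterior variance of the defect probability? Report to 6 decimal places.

The Beta prior is conjugate to a Binomial/Bernoulli likelihood; the update adds successes to α and failures to β.
After batch 1: Beta(2.7+2, 6.5+11) = Beta(4.7, 17.5).
After batch 2: Beta(4.7+24, 17.5+13) = Beta(28.7, 30.5).
Var = αβ/((α+β)²(α+β+1)) = 28.7·30.5/(59.2²·60.2) = 0.004149.

0.004149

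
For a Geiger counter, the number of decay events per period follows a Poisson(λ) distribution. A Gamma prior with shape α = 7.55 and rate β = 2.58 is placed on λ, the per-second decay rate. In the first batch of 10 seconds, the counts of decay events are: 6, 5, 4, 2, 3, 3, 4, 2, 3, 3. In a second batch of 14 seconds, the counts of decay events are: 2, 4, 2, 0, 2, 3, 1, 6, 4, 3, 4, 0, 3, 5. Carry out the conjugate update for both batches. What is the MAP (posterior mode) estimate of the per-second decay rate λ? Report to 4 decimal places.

3.0305

With a Gamma(shape α, rate β) prior, the Poisson likelihood is conjugate: the posterior is Gamma(α + ΣXᵢ, β + n).
Batch 1: sum of counts S = 35 over n = 10 seconds.
After batch 1: Gamma(α+S, β+n) = Gamma(7.55+35, 2.58+10) = Gamma(42.55, 12.58).
Batch 2: sum of counts S = 39 over n = 14 seconds.
After batch 2: Gamma(α+S, β+n) = Gamma(42.55+39, 12.58+14) = Gamma(81.55, 26.58).
Mode of Gamma(α,β) for α≥1 is (α−1)/β = 80.55/26.58 = 3.0305.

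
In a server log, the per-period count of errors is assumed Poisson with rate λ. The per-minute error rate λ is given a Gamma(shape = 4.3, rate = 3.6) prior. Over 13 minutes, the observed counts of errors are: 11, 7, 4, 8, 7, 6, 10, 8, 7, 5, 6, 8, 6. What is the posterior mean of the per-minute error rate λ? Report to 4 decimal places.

5.8614

With a Gamma(shape α, rate β) prior, the Poisson likelihood is conjugate: the posterior is Gamma(α + ΣXᵢ, β + n).
Sum of counts S = 93 over n = 13 minutes.
Posterior: Gamma(α+S, β+n) = Gamma(4.3+93, 3.6+13) = Gamma(97.3, 16.6).
Posterior mean = α/β = 97.3/16.6 = 5.8614.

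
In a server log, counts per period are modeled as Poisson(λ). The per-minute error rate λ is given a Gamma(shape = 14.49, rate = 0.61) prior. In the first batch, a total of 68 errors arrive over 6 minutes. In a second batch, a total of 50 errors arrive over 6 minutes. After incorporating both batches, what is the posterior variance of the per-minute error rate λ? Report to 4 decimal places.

0.8332

With a Gamma(shape α, rate β) prior, the Poisson likelihood is conjugate: the posterior is Gamma(α + ΣXᵢ, β + n).
After batch 1: Gamma(α+S, β+n) = Gamma(14.49+68, 0.61+6) = Gamma(82.49, 6.61).
After batch 2: Gamma(α+S, β+n) = Gamma(82.49+50, 6.61+6) = Gamma(132.49, 12.61).
Var = α/β² = 132.49/12.61² = 0.8332.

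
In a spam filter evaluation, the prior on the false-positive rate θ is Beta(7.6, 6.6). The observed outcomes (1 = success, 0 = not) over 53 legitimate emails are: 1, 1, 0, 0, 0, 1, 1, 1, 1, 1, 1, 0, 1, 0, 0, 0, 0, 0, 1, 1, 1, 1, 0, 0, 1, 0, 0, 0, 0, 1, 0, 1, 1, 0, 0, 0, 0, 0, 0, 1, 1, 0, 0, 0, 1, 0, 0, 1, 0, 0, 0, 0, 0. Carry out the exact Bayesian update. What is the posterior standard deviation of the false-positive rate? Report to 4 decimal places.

The Beta prior is conjugate to a Binomial/Bernoulli likelihood; the update adds successes to α and failures to β.
Posterior: Beta(α+k, β+n−k) = Beta(7.6+21, 6.6+32) = Beta(28.6, 38.6).
Var = αβ/((α+β)²(α+β+1)) = 28.6·38.6/(67.2²·68.2) = 0.00358452; SD = √0.00358452 = 0.0599.

0.0599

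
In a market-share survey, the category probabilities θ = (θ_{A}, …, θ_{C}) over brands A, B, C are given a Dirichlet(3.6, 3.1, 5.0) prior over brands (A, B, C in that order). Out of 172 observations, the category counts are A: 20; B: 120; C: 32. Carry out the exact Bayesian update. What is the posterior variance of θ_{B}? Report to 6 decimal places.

0.001197

The Dirichlet prior is conjugate to the Multinomial likelihood: each posterior αⱼ = prior αⱼ + observed count nⱼ.
Posterior concentration: (23.6, 123.1, 37.0), total = 183.7.
Var[θ_j] = α_j(Σα−α_j)/((Σα)²(Σα+1)) = 123.1·60.6/(183.7²·184.7) = 0.001197.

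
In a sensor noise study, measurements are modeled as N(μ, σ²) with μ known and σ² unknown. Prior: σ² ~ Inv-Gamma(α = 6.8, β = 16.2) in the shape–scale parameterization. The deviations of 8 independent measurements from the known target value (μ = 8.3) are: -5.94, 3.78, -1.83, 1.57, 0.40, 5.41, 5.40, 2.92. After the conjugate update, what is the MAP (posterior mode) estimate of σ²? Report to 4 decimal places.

With known mean μ and an Inverse-Gamma(α, β) prior on σ², the Normal likelihood is conjugate: posterior is Inv-Gamma(α + n/2, β + Σ(xᵢ−μ)²/2).
Σ(xᵢ−μ)² = (-5.94)² + (3.78)² + (-1.83)² + (1.57)² + (0.40)² + (5.41)² + (5.40)² + (2.92)² = 122.5003.
Posterior: Inv-Gamma(6.8 + 8/2, 16.2 + 122.5003/2) = Inv-Gamma(10.80, 77.45015).
Mode = β/(α+1) = 77.45015/11.80 = 6.5636.

6.5636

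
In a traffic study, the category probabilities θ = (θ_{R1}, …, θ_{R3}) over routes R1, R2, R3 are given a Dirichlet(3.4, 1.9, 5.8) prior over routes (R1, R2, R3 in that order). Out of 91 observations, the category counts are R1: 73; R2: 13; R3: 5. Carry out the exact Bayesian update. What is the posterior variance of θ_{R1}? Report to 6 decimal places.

0.001827

The Dirichlet prior is conjugate to the Multinomial likelihood: each posterior αⱼ = prior αⱼ + observed count nⱼ.
Posterior concentration: (76.4, 14.9, 10.8), total = 102.1.
Var[θ_j] = α_j(Σα−α_j)/((Σα)²(Σα+1)) = 76.4·25.7/(102.1²·103.1) = 0.001827.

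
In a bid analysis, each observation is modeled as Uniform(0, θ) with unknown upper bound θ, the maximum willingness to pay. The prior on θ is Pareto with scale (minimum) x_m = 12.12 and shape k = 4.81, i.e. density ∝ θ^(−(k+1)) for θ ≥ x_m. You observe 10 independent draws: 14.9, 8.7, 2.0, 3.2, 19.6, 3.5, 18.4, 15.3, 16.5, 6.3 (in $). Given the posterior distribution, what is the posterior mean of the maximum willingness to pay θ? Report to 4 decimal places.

21.0193

A Pareto(scale x_m, shape k) prior on the upper bound θ of Uniform(0, θ) is conjugate: posterior is Pareto(max(x_m, max xᵢ), k + n).
Sample maximum = 19.6; prior scale x_m = 12.12 → posterior scale = max = 19.60.
Posterior shape = 4.81 + 10 = 14.81.
E[θ|data] = k·x_m/(k−1) = 14.81·19.60/13.81 = 21.0193.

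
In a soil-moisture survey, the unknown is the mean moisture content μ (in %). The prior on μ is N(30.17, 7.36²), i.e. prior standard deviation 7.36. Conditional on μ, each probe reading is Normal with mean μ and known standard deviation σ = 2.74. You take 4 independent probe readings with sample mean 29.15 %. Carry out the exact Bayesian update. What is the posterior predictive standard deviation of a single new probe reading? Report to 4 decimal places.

3.0531

For Normal data with known variance σ², a Normal(μ₀, σ₀²) prior on μ is conjugate. Posterior precision = 1/σ₀² + n/σ²; posterior mean is the precision-weighted average of μ₀ and x̄.
σ₀² = 7.36² = 54.1696, σ² = 2.74² = 7.5076; σ² + n·σ₀² = 7.5076 + 4·54.1696 = 224.186.
Posterior precision = 1/σ₀² + n/σ² = 1/54.1696 + 4/7.5076 = (σ² + n·σ₀²)/(σ₀²σ²) = 224.186/(54.1696·7.5076); posterior variance σₙ² = σ₀²σ²/(σ² + n·σ₀²) = 54.1696·7.5076/224.186 = 1.814046.
Predictive variance for one new observation = σₙ² + σ² = 54.1696·7.5076/224.186 + 7.5076 = σ²·(σ₀² + 224.186)/224.186 = 7.5076·278.3556/224.186 = 9.321646; SD = √(7.5076·278.3556/224.186) = 3.0531.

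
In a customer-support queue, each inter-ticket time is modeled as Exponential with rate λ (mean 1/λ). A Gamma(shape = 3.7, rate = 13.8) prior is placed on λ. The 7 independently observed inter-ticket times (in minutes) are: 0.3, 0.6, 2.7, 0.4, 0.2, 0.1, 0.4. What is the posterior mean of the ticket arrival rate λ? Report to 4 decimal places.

0.5784

With a Gamma(shape α, rate β) prior on the exponential rate λ, the posterior after n observations with total T = Σxᵢ is Gamma(α+n, β+T).
Sum of observations T = 4.7 minutes; n = 7.
Posterior: Gamma(3.7+7, 13.8+4.7) = Gamma(10.7, 18.5).
Posterior mean of λ = α/β = 10.7/18.5 = 0.5784.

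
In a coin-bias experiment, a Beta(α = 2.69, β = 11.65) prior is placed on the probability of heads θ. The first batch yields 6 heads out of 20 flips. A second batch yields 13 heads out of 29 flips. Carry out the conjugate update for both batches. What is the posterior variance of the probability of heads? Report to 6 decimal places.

The Beta prior is conjugate to a Binomial/Bernoulli likelihood; the update adds successes to α and failures to β.
After batch 1: Beta(2.69+6, 11.65+14) = Beta(8.69, 25.65).
After batch 2: Beta(8.69+13, 25.65+16) = Beta(21.69, 41.65).
Var = αβ/((α+β)²(α+β+1)) = 21.69·41.65/(63.34²·64.34) = 0.003500.

0.003500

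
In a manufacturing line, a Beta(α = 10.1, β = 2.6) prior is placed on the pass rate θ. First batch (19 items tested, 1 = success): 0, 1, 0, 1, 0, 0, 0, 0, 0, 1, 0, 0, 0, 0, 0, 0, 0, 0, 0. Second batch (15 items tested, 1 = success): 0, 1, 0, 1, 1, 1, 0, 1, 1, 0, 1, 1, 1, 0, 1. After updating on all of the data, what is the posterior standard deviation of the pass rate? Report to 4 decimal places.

0.0724

The Beta prior is conjugate to a Binomial/Bernoulli likelihood; the update adds successes to α and failures to β.
After batch 1: Beta(10.1+3, 2.6+16) = Beta(13.1, 18.6).
After batch 2: Beta(13.1+10, 18.6+5) = Beta(23.1, 23.6).
Var = αβ/((α+β)²(α+β+1)) = 23.1·23.6/(46.7²·47.7) = 0.00524049; SD = √0.00524049 = 0.0724.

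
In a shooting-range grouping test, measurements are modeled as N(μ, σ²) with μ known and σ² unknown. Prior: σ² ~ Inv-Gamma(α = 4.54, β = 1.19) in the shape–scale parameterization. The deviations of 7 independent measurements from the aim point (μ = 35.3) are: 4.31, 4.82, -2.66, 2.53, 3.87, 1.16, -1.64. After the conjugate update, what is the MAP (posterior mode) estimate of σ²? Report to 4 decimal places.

With known mean μ and an Inverse-Gamma(α, β) prior on σ², the Normal likelihood is conjugate: posterior is Inv-Gamma(α + n/2, β + Σ(xᵢ−μ)²/2).
Σ(xᵢ−μ)² = (4.31)² + (4.82)² + (-2.66)² + (2.53)² + (3.87)² + (1.16)² + (-1.64)² = 74.2971.
Posterior: Inv-Gamma(4.54 + 7/2, 1.19 + 74.2971/2) = Inv-Gamma(8.04, 38.33855).
Mode = β/(α+1) = 38.33855/9.04 = 4.2410.

4.2410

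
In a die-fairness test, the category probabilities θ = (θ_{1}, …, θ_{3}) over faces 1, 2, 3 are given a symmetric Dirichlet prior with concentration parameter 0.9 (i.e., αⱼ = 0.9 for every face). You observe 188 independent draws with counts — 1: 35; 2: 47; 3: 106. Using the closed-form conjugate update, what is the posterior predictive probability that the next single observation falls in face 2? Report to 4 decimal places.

0.2512

The Dirichlet prior is conjugate to the Multinomial likelihood: each posterior αⱼ = prior αⱼ + observed count nⱼ.
Posterior concentration: (35.9, 47.9, 106.9), total = 190.7.
P(next = 2 | data) = α_{2}/Σα = 0.2512.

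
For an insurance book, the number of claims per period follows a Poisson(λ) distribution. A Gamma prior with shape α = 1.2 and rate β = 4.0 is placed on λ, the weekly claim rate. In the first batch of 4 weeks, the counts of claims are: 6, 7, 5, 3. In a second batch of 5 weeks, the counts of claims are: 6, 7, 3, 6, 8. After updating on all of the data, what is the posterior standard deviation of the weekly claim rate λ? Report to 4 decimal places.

0.5558

With a Gamma(shape α, rate β) prior, the Poisson likelihood is conjugate: the posterior is Gamma(α + ΣXᵢ, β + n).
Batch 1: sum of counts S = 21 over n = 4 weeks.
After batch 1: Gamma(α+S, β+n) = Gamma(1.2+21, 4.0+4) = Gamma(22.2, 8.0).
Batch 2: sum of counts S = 30 over n = 5 weeks.
After batch 2: Gamma(α+S, β+n) = Gamma(22.2+30, 8.0+5) = Gamma(52.2, 13.0).
SD = √α/β = √52.2/13.0 = 0.5558.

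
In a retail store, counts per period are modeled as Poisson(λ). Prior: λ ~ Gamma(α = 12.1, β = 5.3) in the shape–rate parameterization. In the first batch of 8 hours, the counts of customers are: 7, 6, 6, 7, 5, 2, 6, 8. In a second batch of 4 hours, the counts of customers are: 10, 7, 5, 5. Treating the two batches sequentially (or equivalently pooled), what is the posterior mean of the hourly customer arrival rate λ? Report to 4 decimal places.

4.9769

With a Gamma(shape α, rate β) prior, the Poisson likelihood is conjugate: the posterior is Gamma(α + ΣXᵢ, β + n).
Batch 1: sum of counts S = 47 over n = 8 hours.
After batch 1: Gamma(α+S, β+n) = Gamma(12.1+47, 5.3+8) = Gamma(59.1, 13.3).
Batch 2: sum of counts S = 27 over n = 4 hours.
After batch 2: Gamma(α+S, β+n) = Gamma(59.1+27, 13.3+4) = Gamma(86.1, 17.3).
Posterior mean = α/β = 86.1/17.3 = 4.9769.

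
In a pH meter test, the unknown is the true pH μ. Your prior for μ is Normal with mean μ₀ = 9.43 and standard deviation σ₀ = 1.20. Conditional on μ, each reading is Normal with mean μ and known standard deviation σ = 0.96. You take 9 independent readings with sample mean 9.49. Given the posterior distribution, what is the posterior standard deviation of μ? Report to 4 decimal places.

For Normal data with known variance σ², a Normal(μ₀, σ₀²) prior on μ is conjugate. Posterior precision = 1/σ₀² + n/σ²; posterior mean is the precision-weighted average of μ₀ and x̄.
σ₀² = 1.20² = 1.44, σ² = 0.96² = 0.9216; σ² + n·σ₀² = 0.9216 + 9·1.44 = 13.8816.
Posterior precision = 1/σ₀² + n/σ² = 1/1.44 + 9/0.9216 = (σ² + n·σ₀²)/(σ₀²σ²) = 13.8816/(1.44·0.9216); posterior variance σₙ² = σ₀²σ²/(σ² + n·σ₀²) = 1.44·0.9216/13.8816 = 0.095602.
Posterior SD = √σₙ² = √(1.44·0.9216/13.8816) = 0.3092.

0.3092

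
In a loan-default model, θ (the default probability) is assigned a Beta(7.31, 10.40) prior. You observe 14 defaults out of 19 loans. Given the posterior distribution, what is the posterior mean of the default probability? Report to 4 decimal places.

The Beta prior is conjugate to a Binomial/Bernoulli likelihood; the update adds successes to α and failures to β.
Posterior: Beta(α+k, β+n−k) = Beta(7.31+14, 10.40+5) = Beta(21.31, 15.40).
Posterior mean = α/(α+β) = 21.31/36.71 = 0.5805.

0.5805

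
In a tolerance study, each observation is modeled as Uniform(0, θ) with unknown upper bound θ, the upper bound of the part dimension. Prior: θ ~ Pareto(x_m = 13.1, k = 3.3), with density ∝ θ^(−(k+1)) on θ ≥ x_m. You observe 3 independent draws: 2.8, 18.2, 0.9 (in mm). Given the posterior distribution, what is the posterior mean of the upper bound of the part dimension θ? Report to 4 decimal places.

21.6340

A Pareto(scale x_m, shape k) prior on the upper bound θ of Uniform(0, θ) is conjugate: posterior is Pareto(max(x_m, max xᵢ), k + n).
Sample maximum = 18.2; prior scale x_m = 13.1 → posterior scale = max = 18.2.
Posterior shape = 3.3 + 3 = 6.3.
E[θ|data] = k·x_m/(k−1) = 6.3·18.2/5.3 = 21.6340.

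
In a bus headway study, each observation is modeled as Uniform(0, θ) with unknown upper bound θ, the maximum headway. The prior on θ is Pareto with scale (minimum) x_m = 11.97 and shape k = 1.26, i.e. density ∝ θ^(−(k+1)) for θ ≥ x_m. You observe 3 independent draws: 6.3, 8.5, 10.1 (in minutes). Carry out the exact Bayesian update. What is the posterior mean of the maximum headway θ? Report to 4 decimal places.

A Pareto(scale x_m, shape k) prior on the upper bound θ of Uniform(0, θ) is conjugate: posterior is Pareto(max(x_m, max xᵢ), k + n).
Sample maximum = 10.1; prior scale x_m = 11.97 → posterior scale = max = 11.97.
Posterior shape = 1.26 + 3 = 4.26.
E[θ|data] = k·x_m/(k−1) = 4.26·11.97/3.26 = 15.6418.

15.6418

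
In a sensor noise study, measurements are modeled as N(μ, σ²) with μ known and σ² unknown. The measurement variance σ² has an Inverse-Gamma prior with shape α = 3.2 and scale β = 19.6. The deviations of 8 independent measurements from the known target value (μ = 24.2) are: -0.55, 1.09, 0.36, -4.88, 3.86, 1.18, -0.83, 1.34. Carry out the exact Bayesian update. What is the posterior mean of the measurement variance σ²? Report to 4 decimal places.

With known mean μ and an Inverse-Gamma(α, β) prior on σ², the Normal likelihood is conjugate: posterior is Inv-Gamma(α + n/2, β + Σ(xᵢ−μ)²/2).
Σ(xᵢ−μ)² = (-0.55)² + (1.09)² + (0.36)² + (-4.88)² + (3.86)² + (1.18)² + (-0.83)² + (1.34)² = 44.2111.
Posterior: Inv-Gamma(3.2 + 8/2, 19.6 + 44.2111/2) = Inv-Gamma(7.20, 41.70555).
E[σ²|data] = β/(α−1) = 41.70555/6.20 = 6.7267.

6.7267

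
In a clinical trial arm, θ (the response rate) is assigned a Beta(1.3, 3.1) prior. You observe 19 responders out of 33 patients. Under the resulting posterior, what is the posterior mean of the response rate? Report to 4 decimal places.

0.5428

The Beta prior is conjugate to a Binomial/Bernoulli likelihood; the update adds successes to α and failures to β.
Posterior: Beta(α+k, β+n−k) = Beta(1.3+19, 3.1+14) = Beta(20.3, 17.1).
Posterior mean = α/(α+β) = 20.3/37.4 = 0.5428.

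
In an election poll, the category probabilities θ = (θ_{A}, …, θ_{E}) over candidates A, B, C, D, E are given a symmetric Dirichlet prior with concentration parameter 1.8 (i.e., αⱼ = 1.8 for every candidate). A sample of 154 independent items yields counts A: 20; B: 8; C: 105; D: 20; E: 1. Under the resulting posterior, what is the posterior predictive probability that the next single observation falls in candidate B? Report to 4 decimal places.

0.0601

The Dirichlet prior is conjugate to the Multinomial likelihood: each posterior αⱼ = prior αⱼ + observed count nⱼ.
Posterior concentration: (21.8, 9.8, 106.8, 21.8, 2.8), total = 163.0.
P(next = B | data) = α_{B}/Σα = 0.0601.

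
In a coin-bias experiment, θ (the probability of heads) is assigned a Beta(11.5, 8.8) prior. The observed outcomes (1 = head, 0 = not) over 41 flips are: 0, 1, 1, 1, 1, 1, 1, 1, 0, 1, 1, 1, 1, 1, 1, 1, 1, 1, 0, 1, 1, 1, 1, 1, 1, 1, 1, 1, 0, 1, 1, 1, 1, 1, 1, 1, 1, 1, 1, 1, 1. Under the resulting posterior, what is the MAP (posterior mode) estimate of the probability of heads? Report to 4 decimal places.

The Beta prior is conjugate to a Binomial/Bernoulli likelihood; the update adds successes to α and failures to β.
Posterior: Beta(α+k, β+n−k) = Beta(11.5+37, 8.8+4) = Beta(48.5, 12.8).
Mode of Beta(a,b) for a,b>1 is (a−1)/(a+b−2) = 47.5/59.3 = 0.8010.

0.8010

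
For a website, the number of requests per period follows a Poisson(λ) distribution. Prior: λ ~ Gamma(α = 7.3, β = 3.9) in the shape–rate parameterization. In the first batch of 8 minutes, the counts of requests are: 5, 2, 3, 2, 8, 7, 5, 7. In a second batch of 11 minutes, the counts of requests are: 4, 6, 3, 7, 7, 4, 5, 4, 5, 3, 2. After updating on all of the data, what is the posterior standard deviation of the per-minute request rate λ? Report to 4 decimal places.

0.4285

With a Gamma(shape α, rate β) prior, the Poisson likelihood is conjugate: the posterior is Gamma(α + ΣXᵢ, β + n).
Batch 1: sum of counts S = 39 over n = 8 minutes.
After batch 1: Gamma(α+S, β+n) = Gamma(7.3+39, 3.9+8) = Gamma(46.3, 11.9).
Batch 2: sum of counts S = 50 over n = 11 minutes.
After batch 2: Gamma(α+S, β+n) = Gamma(46.3+50, 11.9+11) = Gamma(96.3, 22.9).
SD = √α/β = √96.3/22.9 = 0.4285.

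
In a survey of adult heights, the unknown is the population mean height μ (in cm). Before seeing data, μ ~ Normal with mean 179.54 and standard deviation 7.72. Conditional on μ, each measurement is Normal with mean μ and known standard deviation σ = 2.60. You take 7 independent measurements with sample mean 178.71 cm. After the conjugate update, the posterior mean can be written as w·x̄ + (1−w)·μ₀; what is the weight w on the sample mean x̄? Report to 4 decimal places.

0.9841

For Normal data with known variance σ², a Normal(μ₀, σ₀²) prior on μ is conjugate. Posterior precision = 1/σ₀² + n/σ²; posterior mean is the precision-weighted average of μ₀ and x̄.
σ₀² = 7.72² = 59.5984, σ² = 2.60² = 6.76. Prior precision 1/σ₀² = 1/59.5984; data precision n/σ² = 7/6.76.
w = (n/σ²)/(1/σ₀² + n/σ²) = n·σ₀²/(σ² + n·σ₀²) = 7·59.5984/(6.76 + 7·59.5984) = 417.1888/423.9488 = 0.9841.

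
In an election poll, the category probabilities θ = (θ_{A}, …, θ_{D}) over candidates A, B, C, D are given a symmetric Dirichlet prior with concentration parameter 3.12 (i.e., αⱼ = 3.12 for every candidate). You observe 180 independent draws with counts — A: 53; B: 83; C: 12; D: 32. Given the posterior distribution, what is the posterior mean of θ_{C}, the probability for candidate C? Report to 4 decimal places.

The Dirichlet prior is conjugate to the Multinomial likelihood: each posterior αⱼ = prior αⱼ + observed count nⱼ.
Posterior concentration: (56.12, 86.12, 15.12, 35.12), total = 192.48.
E[θ_{C}|data] = α_{C}/Σα = 15.12/192.48 = 0.0786.

0.0786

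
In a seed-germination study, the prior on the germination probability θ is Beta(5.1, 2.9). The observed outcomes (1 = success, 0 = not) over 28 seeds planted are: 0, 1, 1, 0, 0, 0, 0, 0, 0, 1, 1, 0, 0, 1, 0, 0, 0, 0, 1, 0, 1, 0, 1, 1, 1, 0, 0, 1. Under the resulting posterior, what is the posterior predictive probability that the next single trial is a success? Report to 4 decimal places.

The Beta prior is conjugate to a Binomial/Bernoulli likelihood; the update adds successes to α and failures to β.
Posterior: Beta(α+k, β+n−k) = Beta(5.1+11, 2.9+17) = Beta(16.1, 19.9).
For a single future Bernoulli trial, P(success | data) = α/(α+β) = 0.4472.

0.4472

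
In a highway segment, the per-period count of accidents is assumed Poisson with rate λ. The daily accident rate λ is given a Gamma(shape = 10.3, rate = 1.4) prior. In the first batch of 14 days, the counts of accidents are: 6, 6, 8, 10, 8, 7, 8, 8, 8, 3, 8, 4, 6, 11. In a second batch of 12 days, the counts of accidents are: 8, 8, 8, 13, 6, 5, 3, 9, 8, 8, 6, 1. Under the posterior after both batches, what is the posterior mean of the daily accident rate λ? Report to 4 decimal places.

With a Gamma(shape α, rate β) prior, the Poisson likelihood is conjugate: the posterior is Gamma(α + ΣXᵢ, β + n).
Batch 1: sum of counts S = 101 over n = 14 days.
After batch 1: Gamma(α+S, β+n) = Gamma(10.3+101, 1.4+14) = Gamma(111.3, 15.4).
Batch 2: sum of counts S = 83 over n = 12 days.
After batch 2: Gamma(α+S, β+n) = Gamma(111.3+83, 15.4+12) = Gamma(194.3, 27.4).
Posterior mean = α/β = 194.3/27.4 = 7.0912.

7.0912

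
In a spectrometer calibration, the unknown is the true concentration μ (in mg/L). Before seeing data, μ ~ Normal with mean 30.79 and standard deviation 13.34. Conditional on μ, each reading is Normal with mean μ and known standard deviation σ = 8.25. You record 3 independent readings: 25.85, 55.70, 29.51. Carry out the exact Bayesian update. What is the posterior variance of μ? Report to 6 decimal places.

For Normal data with known variance σ², a Normal(μ₀, σ₀²) prior on μ is conjugate. Posterior precision = 1/σ₀² + n/σ²; posterior mean is the precision-weighted average of μ₀ and x̄.
σ₀² = 13.34² = 177.9556, σ² = 8.25² = 68.0625; σ² + n·σ₀² = 68.0625 + 3·177.9556 = 601.9293.
Posterior precision = 1/σ₀² + n/σ² = 1/177.9556 + 3/68.0625 = (σ² + n·σ₀²)/(σ₀²σ²) = 601.9293/(177.9556·68.0625); posterior variance σₙ² = σ₀²σ²/(σ² + n·σ₀²) = 177.9556·68.0625/601.9293 = 20.122136.

20.122136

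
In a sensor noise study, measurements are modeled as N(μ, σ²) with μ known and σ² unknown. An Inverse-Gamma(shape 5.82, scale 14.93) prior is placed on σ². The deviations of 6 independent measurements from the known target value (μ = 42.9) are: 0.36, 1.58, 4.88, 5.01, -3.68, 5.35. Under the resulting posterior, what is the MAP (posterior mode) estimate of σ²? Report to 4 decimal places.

With known mean μ and an Inverse-Gamma(α, β) prior on σ², the Normal likelihood is conjugate: posterior is Inv-Gamma(α + n/2, β + Σ(xᵢ−μ)²/2).
Σ(xᵢ−μ)² = (0.36)² + (1.58)² + (4.88)² + (5.01)² + (-3.68)² + (5.35)² = 93.7054.
Posterior: Inv-Gamma(5.82 + 6/2, 14.93 + 93.7054/2) = Inv-Gamma(8.82, 61.78270).
Mode = β/(α+1) = 61.78270/9.82 = 6.2915.

6.2915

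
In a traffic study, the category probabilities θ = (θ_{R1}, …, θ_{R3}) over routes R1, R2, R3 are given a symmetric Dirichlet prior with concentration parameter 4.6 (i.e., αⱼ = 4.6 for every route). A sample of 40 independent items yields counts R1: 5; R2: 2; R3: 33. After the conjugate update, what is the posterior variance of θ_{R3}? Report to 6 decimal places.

The Dirichlet prior is conjugate to the Multinomial likelihood: each posterior αⱼ = prior αⱼ + observed count nⱼ.
Posterior concentration: (9.6, 6.6, 37.6), total = 53.8.
Var[θ_j] = α_j(Σα−α_j)/((Σα)²(Σα+1)) = 37.6·16.2/(53.8²·54.8) = 0.003840.

0.003840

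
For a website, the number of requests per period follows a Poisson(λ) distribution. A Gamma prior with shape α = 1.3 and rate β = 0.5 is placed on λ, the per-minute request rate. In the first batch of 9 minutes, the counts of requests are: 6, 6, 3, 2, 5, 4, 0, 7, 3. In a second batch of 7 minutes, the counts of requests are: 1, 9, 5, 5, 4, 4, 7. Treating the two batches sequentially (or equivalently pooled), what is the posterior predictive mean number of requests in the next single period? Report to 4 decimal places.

With a Gamma(shape α, rate β) prior, the Poisson likelihood is conjugate: the posterior is Gamma(α + ΣXᵢ, β + n).
Batch 1: sum of counts S = 36 over n = 9 minutes.
After batch 1: Gamma(α+S, β+n) = Gamma(1.3+36, 0.5+9) = Gamma(37.3, 9.5).
Batch 2: sum of counts S = 35 over n = 7 minutes.
After batch 2: Gamma(α+S, β+n) = Gamma(37.3+35, 9.5+7) = Gamma(72.3, 16.5).
The predictive distribution for one future period is NegBinom with mean α/β = 4.3818.

4.3818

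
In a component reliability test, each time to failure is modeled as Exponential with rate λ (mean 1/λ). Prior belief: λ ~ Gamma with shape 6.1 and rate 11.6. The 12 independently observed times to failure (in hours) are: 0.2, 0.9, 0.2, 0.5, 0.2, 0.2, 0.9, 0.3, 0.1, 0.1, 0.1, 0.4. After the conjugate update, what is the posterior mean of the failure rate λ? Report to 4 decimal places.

1.1529

With a Gamma(shape α, rate β) prior on the exponential rate λ, the posterior after n observations with total T = Σxᵢ is Gamma(α+n, β+T).
Sum of observations T = 4.1 hours; n = 12.
Posterior: Gamma(6.1+12, 11.6+4.1) = Gamma(18.1, 15.7).
Posterior mean of λ = α/β = 18.1/15.7 = 1.1529.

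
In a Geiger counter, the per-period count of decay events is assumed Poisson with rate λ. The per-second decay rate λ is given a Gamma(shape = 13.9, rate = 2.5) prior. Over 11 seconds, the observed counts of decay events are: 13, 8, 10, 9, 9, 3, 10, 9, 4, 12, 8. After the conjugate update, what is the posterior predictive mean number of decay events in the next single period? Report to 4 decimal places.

With a Gamma(shape α, rate β) prior, the Poisson likelihood is conjugate: the posterior is Gamma(α + ΣXᵢ, β + n).
Sum of counts S = 95 over n = 11 seconds.
Posterior: Gamma(α+S, β+n) = Gamma(13.9+95, 2.5+11) = Gamma(108.9, 13.5).
The predictive distribution for one future period is NegBinom with mean α/β = 8.0667.

8.0667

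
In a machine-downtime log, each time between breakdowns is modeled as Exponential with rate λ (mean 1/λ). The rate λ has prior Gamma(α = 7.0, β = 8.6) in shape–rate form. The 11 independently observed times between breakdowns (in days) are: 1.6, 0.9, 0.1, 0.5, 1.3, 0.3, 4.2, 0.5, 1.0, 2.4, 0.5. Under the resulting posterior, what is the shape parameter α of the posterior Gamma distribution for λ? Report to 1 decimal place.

With a Gamma(shape α, rate β) prior on the exponential rate λ, the posterior after n observations with total T = Σxᵢ is Gamma(α+n, β+T).
Sum of observations T = 13.3 days; n = 11.
Posterior: Gamma(7.0+11, 8.6+13.3) = Gamma(18.0, 21.9).
Posterior α = 18.0.

18.0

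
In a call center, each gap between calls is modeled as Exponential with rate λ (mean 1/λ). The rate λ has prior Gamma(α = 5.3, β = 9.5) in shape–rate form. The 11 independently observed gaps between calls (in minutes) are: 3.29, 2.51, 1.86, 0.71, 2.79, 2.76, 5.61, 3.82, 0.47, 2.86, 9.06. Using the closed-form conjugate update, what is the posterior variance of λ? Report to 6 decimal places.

0.007964

With a Gamma(shape α, rate β) prior on the exponential rate λ, the posterior after n observations with total T = Σxᵢ is Gamma(α+n, β+T).
Sum of observations T = 35.74 minutes; n = 11.
Posterior: Gamma(5.3+11, 9.5+35.74) = Gamma(16.3, 45.24).
Var = α/β² = 0.007964.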